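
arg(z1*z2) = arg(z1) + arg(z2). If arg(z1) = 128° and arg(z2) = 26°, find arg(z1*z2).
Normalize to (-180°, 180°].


arg(z1*z2) = 128° + 26° = 154°
Normalized to (-180°, 180°]: 154°

154°


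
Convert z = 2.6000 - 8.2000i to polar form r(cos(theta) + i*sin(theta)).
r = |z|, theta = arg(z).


r = sqrt(6.76+67.24) = sqrt(74) = 8.6023
theta = atan2(-8.2, 2.6) = -72.4076 degrees

r = 8.6023, theta = -72.4076 degrees


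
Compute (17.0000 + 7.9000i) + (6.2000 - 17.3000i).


Real: 17 + 6.2 = 23.2
Imag: 7.9 - 17.3 = -9.4

23.2000 - 9.4000i


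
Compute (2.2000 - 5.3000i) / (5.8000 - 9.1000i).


Conjugate of z2 = 5.8000 + 9.1000i
Numerator: (2.2000 - 5.3000i)(5.8000 + 9.1000i) = 60.9900 - 10.7200i
Denominator: 5.8^2 + (-9.1)^2 = 116.45
Result = (60.9900 - 10.7200i)/116.45

0.5237 - 0.0921i


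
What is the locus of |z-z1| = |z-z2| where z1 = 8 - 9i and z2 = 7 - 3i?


Equal distances means the locus is the perpendicular bisector of z1 and z2.
Midpoint = ((8+7)/2, (-9+(-3))/2) = (7.5000, -6.0000)

Perpendicular bisector through (7.5000, -6.0000)


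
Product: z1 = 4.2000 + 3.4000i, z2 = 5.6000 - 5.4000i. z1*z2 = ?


Real = 4.2*5.6 - 3.4*(-5.4) = 23.52 - (-18.36) = 41.88
Imag = 4.2*(-5.4) + 5.6*3.4 = -22.68 + 19.04 = -3.64

41.8800 - 3.6400i


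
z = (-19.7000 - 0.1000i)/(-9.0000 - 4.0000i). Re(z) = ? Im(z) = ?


Multiply by conjugate: (-19.7000 - 0.1000i)(-9.0000 + 4.0000i) / ((-9)^2 + (-4)^2)
Numerator real = -19.7*(-9) - (0.1)*(-4) = 177.7
Numerator imag = -0.1*(-9) - (-19.7)*(-4) = -77.9
Denominator = 97
Re(z) = 177.7/97 = 1.8320
Im(z) = -77.9/97 = -0.8031

Re(z) = 1.8320, Im(z) = -0.8031


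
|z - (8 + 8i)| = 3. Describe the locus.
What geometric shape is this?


|z - z0| = r is a circle with center z0 and radius r.
Center = (8, 8), radius = 3

Circle with center (8, 8) and radius 3


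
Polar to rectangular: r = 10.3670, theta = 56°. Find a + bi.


a = 10.3670*cos(56°) = 10.3670*0.5592 = 5.7972
b = 10.3670*sin(56°) = 10.3670*0.829038 = 8.5946

5.7972 + 8.5946i


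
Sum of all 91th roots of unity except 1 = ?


With w = e^(2*pi*i/91), all 91 of the 91th roots of unity w^0 = 1, w, ..., w^(90) sum to 0: 1 + w + ... + w^(90) = (1 - w^91)/(1 - w) = 0 since w^91 = 1, w ≠ 1.
Removing the root 1: w + w^2 + ... + w^(90) = 0 - 1 = -1

Sum = -1


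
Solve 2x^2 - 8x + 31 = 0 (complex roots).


disc = (-8)^2 - 4*2*31 = 64 - 248 = -184
sqrt(|disc|) = sqrt(184) = 13.5647
Real part = 8/(2*2) = 2.0000
Imag part = 13.5647/(2*2) = 3.3912

2.0000 ± 3.3912i


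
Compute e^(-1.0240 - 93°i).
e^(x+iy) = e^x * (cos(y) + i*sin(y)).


e^-1.0240 = 0.3592
cos(-93°) = -0.0523
sin(-93°) = -0.9986
Real = 0.3592*(-0.0523) = -0.0188
Imag = 0.3592*(-0.9986) = -0.3587

-0.0188 - 0.3587i


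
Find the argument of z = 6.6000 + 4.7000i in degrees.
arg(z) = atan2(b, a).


Re = 6.6, Im = 4.7
arg = atan2(4.7, 6.6) = 35.4555 degrees

arg(z) = 35.4555 degrees


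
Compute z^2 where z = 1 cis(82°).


r^2 = 1^2 = 1
n*theta = 2*82° = 164° = 164° (mod 360)
a = 1*cos(164°) = -0.9613
b = 1*sin(164°) = 0.2756

1 cis(164°) = -0.9613 + 0.2756i


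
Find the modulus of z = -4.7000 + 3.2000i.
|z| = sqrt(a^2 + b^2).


|z| = sqrt((-4.7)^2 + 3.2^2) = sqrt(22.09 + 10.24) = sqrt(32.33) = 5.6859

|z| = 5.6859


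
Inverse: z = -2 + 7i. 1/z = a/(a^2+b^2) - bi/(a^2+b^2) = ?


|z|^2 = 4+49 = 53
1/z = (-2 - 7i)/53

1/z = -0.0377 - 0.1321i


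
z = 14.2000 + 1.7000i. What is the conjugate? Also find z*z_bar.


z_bar = 14.2000 - 1.7000i
z*z_bar = 14.2^2 + 1.7^2 = 201.64 + 2.89 = 204.53

z_bar = 14.2000 - 1.7000i, z*z_bar = 204.53


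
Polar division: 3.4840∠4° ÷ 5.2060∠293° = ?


r = 3.4840 / 5.2060 = 0.6692
theta = 4° - 293° = -289° = 71° (mod 360)

0.6692 cis(71°)


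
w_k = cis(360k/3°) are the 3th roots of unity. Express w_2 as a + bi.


Angle = 360*2/3 = 240°
a = cos(240°) = -0.5000
b = sin(240°) = -0.8660

-0.5000 - 0.8660i


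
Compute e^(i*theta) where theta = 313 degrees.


cos(313°) = 0.6820
sin(313°) = -0.7314

e^(i*313°) = 0.6820 - 0.7314i


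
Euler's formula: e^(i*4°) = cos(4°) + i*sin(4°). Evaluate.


cos(4°) = 0.9976
sin(4°) = 0.0698

e^(i*4°) = 0.9976 + 0.0698i


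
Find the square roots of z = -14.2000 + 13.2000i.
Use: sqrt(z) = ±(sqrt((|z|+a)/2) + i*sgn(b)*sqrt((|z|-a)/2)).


|z| = sqrt(201.64+174.24) = 19.3876
sqrt((|z|+a)/2) = sqrt((19.3876+(-14.2))/2) = sqrt(2.5938) = 1.6105
sqrt((|z|-a)/2) = sqrt((19.3876-(-14.2))/2) = sqrt(16.7938) = 4.0980

±(1.6105 + 4.0980i) i.e. 1.6105 + 4.0980i and -1.6105 - 4.0980i


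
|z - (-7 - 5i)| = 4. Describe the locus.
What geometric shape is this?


|z - z0| = r is a circle with center z0 and radius r.
Center = (-7, -5), radius = 4

Circle with center (-7, -5) and radius 4


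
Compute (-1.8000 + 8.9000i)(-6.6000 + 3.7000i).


Real = -1.8*(-6.6) - 8.9*3.7 = 11.88 - 32.93 = -21.05
Imag = -1.8*3.7 - (6.6)*8.9 = -6.66 - (58.74) = -65.4

-21.0500 - 65.4000i


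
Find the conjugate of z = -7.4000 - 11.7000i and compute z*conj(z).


z_bar = -7.4000 + 11.7000i
z*z_bar = (-7.4)^2 + (-11.7)^2 = 54.76 + 136.89 = 191.65

z_bar = -7.4000 + 11.7000i, z*z_bar = 191.65


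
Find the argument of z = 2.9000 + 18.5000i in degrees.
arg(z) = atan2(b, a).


Re = 2.9, Im = 18.5
arg = atan2(18.5, 2.9) = 81.0910 degrees

arg(z) = 81.0910 degrees


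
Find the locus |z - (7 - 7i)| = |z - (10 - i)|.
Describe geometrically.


Equal distances means the locus is the perpendicular bisector of z1 and z2.
Midpoint = ((7+10)/2, (-7+(-1))/2) = (8.5000, -4.0000)

Perpendicular bisector through (8.5000, -4.0000)


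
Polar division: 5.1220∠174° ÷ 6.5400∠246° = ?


r = 5.1220 / 6.5400 = 0.7832
theta = 174° - 246° = -72° = 288° (mod 360)

0.7832 cis(288°)


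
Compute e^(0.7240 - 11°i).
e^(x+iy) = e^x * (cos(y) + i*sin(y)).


e^0.7240 = 2.0627
cos(-11°) = 0.98163
sin(-11°) = -0.1908
Real = 2.0627*0.98163 = 2.0248
Imag = 2.0627*(-0.1908) = -0.3936

2.0248 - 0.3936i


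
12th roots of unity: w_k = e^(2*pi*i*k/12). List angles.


The 12th roots of unity are cis(360k/12°) for k=0..11
Angle step = 360/12 = 30°
Primitive root: cis(30°)
Primitive root = 0.8660 + 0.5000i

12 roots at angles: 0°, 30°, 60°, 90°, 120°, 150°, 180°, 210°, 240°, 270°, 300°, 330°


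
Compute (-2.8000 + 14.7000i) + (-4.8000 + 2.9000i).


Real: -2.8 - 4.8 = -7.6
Imag: 14.7 + 2.9 = 17.6

-7.6000 + 17.6000i


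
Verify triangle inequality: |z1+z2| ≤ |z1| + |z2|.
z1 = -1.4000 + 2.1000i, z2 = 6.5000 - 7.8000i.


|z1| = sqrt((-1.4)^2 + 2.1^2) = sqrt(6.37) = 2.5239
|z2| = sqrt(6.5^2 + (-7.8)^2) = sqrt(103.09) = 10.1533
z1+z2 = 5.1000 - 5.7000i
|z1+z2| = sqrt(58.5) = 7.6485
|z1|+|z2| = 2.5239 + 10.1533 = 12.6772

|z1+z2| = 7.6485 ≤ |z1|+|z2| = 12.6772 (verified)


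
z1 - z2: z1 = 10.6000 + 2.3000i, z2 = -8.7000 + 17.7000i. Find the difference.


Real: 10.6 + 8.7 = 19.3
Imag: 2.3 - 17.7 = -15.4

19.3000 - 15.4000i


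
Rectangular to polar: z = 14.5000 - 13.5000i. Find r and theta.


r = sqrt(210.25+182.25) = sqrt(392.5) = 19.8116
theta = atan2(-13.5, 14.5) = -42.9546 degrees

r = 19.8116, theta = -42.9546 degrees


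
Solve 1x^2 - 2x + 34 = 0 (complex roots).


disc = (-2)^2 - 4*1*34 = 4 - 136 = -132
sqrt(|disc|) = sqrt(132) = 11.4891
Real part = 2/(2*1) = 1.0000
Imag part = 11.4891/(2*1) = 5.7446

1.0000 ± 5.7446i


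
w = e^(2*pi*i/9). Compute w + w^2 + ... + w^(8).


With w = e^(2*pi*i/9), all 9 of the 9th roots of unity w^0 = 1, w, ..., w^(8) sum to 0: 1 + w + ... + w^(8) = (1 - w^9)/(1 - w) = 0 since w^9 = 1, w ≠ 1.
Removing the root 1: w + w^2 + ... + w^(8) = 0 - 1 = -1

Sum = -1


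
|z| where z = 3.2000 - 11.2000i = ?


|z| = sqrt(3.2^2 + (-11.2)^2) = sqrt(10.24 + 125.44) = sqrt(135.68) = 11.6482

|z| = 11.6482


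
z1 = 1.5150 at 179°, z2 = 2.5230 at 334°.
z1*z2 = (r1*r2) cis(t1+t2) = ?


r = 1.5150 * 2.5230 = 3.8223
theta = 179° + 334° = 513° = 153° (mod 360)

3.8223 cis(153°)


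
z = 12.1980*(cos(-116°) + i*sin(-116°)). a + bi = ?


a = 12.1980*cos(-116°) = 12.1980*(-0.4383711) = -5.3473
b = 12.1980*sin(-116°) = 12.1980*(-0.898794) = -10.9635

-5.3473 - 10.9635i


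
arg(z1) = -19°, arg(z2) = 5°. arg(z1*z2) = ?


arg(z1*z2) = -19° + 5° = -14°
Normalized to (-180°, 180°]: -14°

-14°


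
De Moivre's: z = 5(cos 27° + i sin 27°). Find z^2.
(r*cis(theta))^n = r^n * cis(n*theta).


r^2 = 5^2 = 25
n*theta = 2*27° = 54° = 54° (mod 360)
a = 25*cos(54°) = 14.6946
b = 25*sin(54°) = 20.2254

25 cis(54°) = 14.6946 + 20.2254i


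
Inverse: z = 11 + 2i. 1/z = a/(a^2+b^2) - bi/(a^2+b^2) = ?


|z|^2 = 121+4 = 125
1/z = (11 - 2i)/125

1/z = 0.0880 - 0.0160i


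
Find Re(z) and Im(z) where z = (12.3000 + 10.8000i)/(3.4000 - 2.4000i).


Multiply by conjugate: (12.3000 + 10.8000i)(3.4000 + 2.4000i) / (3.4^2 + (-2.4)^2)
Numerator real = 12.3*3.4 + 10.8*(-2.4) = 15.9
Numerator imag = 10.8*3.4 - 12.3*(-2.4) = 66.24
Denominator = 17.32
Re(z) = 15.9/17.32 = 0.9180
Im(z) = 66.24/17.32 = 3.8245

Re(z) = 0.9180, Im(z) = 3.8245


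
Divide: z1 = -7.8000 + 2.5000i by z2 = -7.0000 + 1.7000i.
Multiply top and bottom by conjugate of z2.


Conjugate of z2 = -7.0000 - 1.7000i
Numerator: (-7.8000 + 2.5000i)(-7.0000 - 1.7000i) = 58.8500 - 4.2400i
Denominator: (-7)^2 + 1.7^2 = 51.89
Result = (58.8500 - 4.2400i)/51.89

1.1341 - 0.0817i


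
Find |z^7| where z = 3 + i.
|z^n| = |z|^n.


|z| = sqrt(9+1) = sqrt(10) = 3.1623
|z^7| = |z|^7 = (sqrt(10))^7 = 10^3 * sqrt(10) = 1000*sqrt(10)

|z^7| = 1000*sqrt(10) ≈ 3162.2777


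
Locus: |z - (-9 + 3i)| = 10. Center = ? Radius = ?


|z - z0| = r is a circle with center z0 and radius r.
Center = (-9, 3), radius = 10

Circle with center (-9, 3) and radius 10


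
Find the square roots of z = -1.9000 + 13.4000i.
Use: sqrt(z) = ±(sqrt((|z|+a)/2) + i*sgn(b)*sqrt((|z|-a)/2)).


|z| = sqrt(3.61+179.56) = 13.5340
sqrt((|z|+a)/2) = sqrt((13.5340+(-1.9))/2) = sqrt(5.8170) = 2.4118
sqrt((|z|-a)/2) = sqrt((13.5340-(-1.9))/2) = sqrt(7.7170) = 2.7780

±(2.4118 + 2.7780i) i.e. 2.4118 + 2.7780i and -2.4118 - 2.7780i


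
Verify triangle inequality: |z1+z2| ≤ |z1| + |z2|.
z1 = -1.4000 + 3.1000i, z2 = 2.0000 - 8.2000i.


|z1| = sqrt((-1.4)^2 + 3.1^2) = sqrt(11.57) = 3.4015
|z2| = sqrt(2^2 + (-8.2)^2) = sqrt(71.24) = 8.4404
z1+z2 = 0.6000 - 5.1000i
|z1+z2| = sqrt(26.37) = 5.1352
|z1|+|z2| = 3.4015 + 8.4404 = 11.8419

|z1+z2| = 5.1352 ≤ |z1|+|z2| = 11.8419 (verified)


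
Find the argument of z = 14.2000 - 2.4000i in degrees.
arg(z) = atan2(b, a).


Re = 14.2, Im = -2.4
arg = atan2(-2.4, 14.2) = -9.5931 degrees

arg(z) = -9.5931 degrees


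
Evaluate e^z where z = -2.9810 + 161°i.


e^-2.9810 = 0.05074
cos(161°) = -0.9455
sin(161°) = 0.3256
Real = 0.05074*(-0.9455) = -0.0480
Imag = 0.05074*0.3256 = 0.0165

-0.0480 + 0.0165i


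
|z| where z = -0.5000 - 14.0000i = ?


|z| = sqrt((-0.5)^2 + (-14)^2) = sqrt(0.25 + 196) = sqrt(196.25) = 14.0089

|z| = 14.0089


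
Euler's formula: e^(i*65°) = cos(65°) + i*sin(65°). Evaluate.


cos(65°) = 0.4226
sin(65°) = 0.9063

e^(i*65°) = 0.4226 + 0.9063i


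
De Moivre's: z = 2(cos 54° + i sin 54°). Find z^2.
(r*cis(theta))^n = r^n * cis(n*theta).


r^2 = 2^2 = 4
n*theta = 2*54° = 108° = 108° (mod 360)
a = 4*cos(108°) = -1.2361
b = 4*sin(108°) = 3.8042

4 cis(108°) = -1.2361 + 3.8042i


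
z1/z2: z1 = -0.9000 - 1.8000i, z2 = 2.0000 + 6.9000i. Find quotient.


Conjugate of z2 = 2.0000 - 6.9000i
Numerator: (-0.9000 - 1.8000i)(2.0000 - 6.9000i) = -14.2200 + 2.6100i
Denominator: 2^2 + 6.9^2 = 51.61
Result = (-14.2200 + 2.6100i)/51.61

-0.2755 + 0.0506i


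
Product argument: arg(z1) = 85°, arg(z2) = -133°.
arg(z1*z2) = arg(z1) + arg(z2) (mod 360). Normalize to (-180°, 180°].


arg(z1*z2) = 85° - 133° = -48°
Normalized to (-180°, 180°]: -48°

-48°


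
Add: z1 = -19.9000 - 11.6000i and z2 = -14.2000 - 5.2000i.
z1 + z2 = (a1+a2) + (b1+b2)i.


Real: -19.9 - 14.2 = -34.1
Imag: -11.6 - 5.2 = -16.8

-34.1000 - 16.8000i


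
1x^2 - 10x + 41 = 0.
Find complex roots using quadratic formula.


disc = (-10)^2 - 4*1*41 = 100 - 164 = -64
sqrt(|disc|) = sqrt(64) = 8.0000
Real part = 10/(2*1) = 5.0000
Imag part = 8.0000/(2*1) = 4.0000

5.0000 ± 4.0000i


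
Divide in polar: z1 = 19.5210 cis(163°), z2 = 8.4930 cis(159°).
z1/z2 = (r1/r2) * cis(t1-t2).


r = 19.5210 / 8.4930 = 2.2985
theta = 163° - 159° = 4° = 4° (mod 360)

2.2985 cis(4°)


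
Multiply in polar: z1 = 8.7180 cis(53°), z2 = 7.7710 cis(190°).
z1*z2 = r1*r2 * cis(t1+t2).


r = 8.7180 * 7.7710 = 67.7476
theta = 53° + 190° = 243° = 243° (mod 360)

67.7476 cis(243°)


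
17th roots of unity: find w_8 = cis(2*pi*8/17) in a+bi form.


Angle = 360*8/17 = 169.4118°
a = cos(169.4118°) = -0.9830
b = sin(169.4118°) = 0.1837

-0.9830 + 0.1837i


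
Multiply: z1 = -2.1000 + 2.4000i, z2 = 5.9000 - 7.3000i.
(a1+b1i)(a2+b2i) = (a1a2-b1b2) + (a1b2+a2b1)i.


Real = -2.1*5.9 - 2.4*(-7.3) = -12.39 - (-17.52) = 5.13
Imag = -2.1*(-7.3) + 5.9*2.4 = 15.33 + 14.16 = 29.49

5.1300 + 29.4900i


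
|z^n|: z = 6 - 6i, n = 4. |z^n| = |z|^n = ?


|z| = sqrt(36+36) = sqrt(72) = 8.4853
|z^4| = |z|^4 = (sqrt(72))^4 = 72^2 = 5184

|z^4| = 5184


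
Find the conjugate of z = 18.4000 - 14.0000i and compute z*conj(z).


z_bar = 18.4000 + 14.0000i
z*z_bar = 18.4^2 + (-14)^2 = 338.56 + 196 = 534.56

z_bar = 18.4000 + 14.0000i, z*z_bar = 534.56


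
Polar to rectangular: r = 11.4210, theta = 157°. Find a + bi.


a = 11.4210*cos(157°) = 11.4210*(-0.920505) = -10.5131
b = 11.4210*sin(157°) = 11.4210*0.39073 = 4.4625

-10.5131 + 4.4625i


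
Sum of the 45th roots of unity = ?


The sum of all 45th roots of unity is 0.
Geometric series: (1 - w^45)/(1 - w) = (1-1)/(1-w) = 0 since w^45 = 1, w ≠ 1.
Alternatively: coefficient of z^44 in z^45 - 1 is 0.

0


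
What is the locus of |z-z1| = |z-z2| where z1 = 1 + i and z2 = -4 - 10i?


Equal distances means the locus is the perpendicular bisector of z1 and z2.
Midpoint = ((1+(-4))/2, (1+(-10))/2) = (-1.5000, -4.5000)

Perpendicular bisector through (-1.5000, -4.5000)


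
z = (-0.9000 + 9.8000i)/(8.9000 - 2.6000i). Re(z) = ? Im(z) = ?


Multiply by conjugate: (-0.9000 + 9.8000i)(8.9000 + 2.6000i) / (8.9^2 + (-2.6)^2)
Numerator real = -0.9*8.9 + 9.8*(-2.6) = -33.49
Numerator imag = 9.8*8.9 - (-0.9)*(-2.6) = 84.88
Denominator = 85.97
Re(z) = -33.49/85.97 = -0.3896
Im(z) = 84.88/85.97 = 0.9873

Re(z) = -0.3896, Im(z) = 0.9873


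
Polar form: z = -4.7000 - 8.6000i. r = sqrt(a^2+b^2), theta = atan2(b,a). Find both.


r = sqrt(22.09+73.96) = sqrt(96.05) = 9.8005
theta = atan2(-8.6, -4.7) = -118.6571 degrees

r = 9.8005, theta = -118.6571 degrees


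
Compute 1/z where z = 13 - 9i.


|z|^2 = 169+81 = 250
1/z = (13 + 9i)/250

1/z = 0.0520 + 0.0360i


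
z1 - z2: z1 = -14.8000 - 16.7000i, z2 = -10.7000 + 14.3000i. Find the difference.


Real: -14.8 + 10.7 = -4.1
Imag: -16.7 - 14.3 = -31

-4.1000 - 31.0000i


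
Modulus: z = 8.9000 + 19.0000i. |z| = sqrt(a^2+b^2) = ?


|z| = sqrt(8.9^2 + 19^2) = sqrt(79.21 + 361) = sqrt(440.21) = 20.9812

|z| = 20.9812


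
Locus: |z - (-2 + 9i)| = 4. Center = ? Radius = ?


|z - z0| = r is a circle with center z0 and radius r.
Center = (-2, 9), radius = 4

Circle with center (-2, 9) and radius 4


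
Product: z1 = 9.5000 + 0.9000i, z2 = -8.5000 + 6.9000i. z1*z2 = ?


Real = 9.5*(-8.5) - 0.9*6.9 = -80.75 - 6.21 = -86.96
Imag = 9.5*6.9 - (8.5)*0.9 = 65.55 - (7.65) = 57.9

-86.9600 + 57.9000i


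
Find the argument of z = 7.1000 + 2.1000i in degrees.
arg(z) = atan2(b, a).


Re = 7.1, Im = 2.1
arg = atan2(2.1, 7.1) = 16.4769 degrees

arg(z) = 16.4769 degrees


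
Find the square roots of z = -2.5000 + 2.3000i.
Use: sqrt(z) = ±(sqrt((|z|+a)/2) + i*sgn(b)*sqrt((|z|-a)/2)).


|z| = sqrt(6.25+5.29) = 3.3971
sqrt((|z|+a)/2) = sqrt((3.3971+(-2.5))/2) = sqrt(0.4485) = 0.6697
sqrt((|z|-a)/2) = sqrt((3.3971-(-2.5))/2) = sqrt(2.9485) = 1.7171

±(0.6697 + 1.7171i) i.e. 0.6697 + 1.7171i and -0.6697 - 1.7171i


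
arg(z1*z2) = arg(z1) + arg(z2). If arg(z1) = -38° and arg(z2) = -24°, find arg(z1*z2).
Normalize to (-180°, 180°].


arg(z1*z2) = -38° - 24° = -62°
Normalized to (-180°, 180°]: -62°

-62°


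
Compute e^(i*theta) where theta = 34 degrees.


cos(34°) = 0.8290
sin(34°) = 0.5592

e^(i*34°) = 0.8290 + 0.5592i


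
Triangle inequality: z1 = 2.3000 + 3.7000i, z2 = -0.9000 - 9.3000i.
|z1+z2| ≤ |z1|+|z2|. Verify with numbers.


|z1| = sqrt(2.3^2 + 3.7^2) = sqrt(18.98) = 4.3566
|z2| = sqrt((-0.9)^2 + (-9.3)^2) = sqrt(87.3) = 9.3434
z1+z2 = 1.4000 - 5.6000i
|z1+z2| = sqrt(33.32) = 5.7723
|z1|+|z2| = 4.3566 + 9.3434 = 13.7000

|z1+z2| = 5.7723 ≤ |z1|+|z2| = 13.7000 (verified)


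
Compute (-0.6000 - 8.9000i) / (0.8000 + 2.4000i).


Conjugate of z2 = 0.8000 - 2.4000i
Numerator: (-0.6000 - 8.9000i)(0.8000 - 2.4000i) = -21.8400 - 5.6800i
Denominator: 0.8^2 + 2.4^2 = 6.4
Result = (-21.8400 - 5.6800i)/6.4

-3.4125 - 0.8875i


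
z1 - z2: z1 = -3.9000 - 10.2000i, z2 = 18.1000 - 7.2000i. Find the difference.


Real: -3.9 - 18.1 = -22
Imag: -10.2 + 7.2 = -3

-22.0000 - 3.0000i


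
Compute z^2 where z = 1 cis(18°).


r^2 = 1^2 = 1
n*theta = 2*18° = 36° = 36° (mod 360)
a = 1*cos(36°) = 0.8090
b = 1*sin(36°) = 0.5878

1 cis(36°) = 0.8090 + 0.5878i


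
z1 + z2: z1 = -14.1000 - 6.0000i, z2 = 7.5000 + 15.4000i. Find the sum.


Real: -14.1 + 7.5 = -6.6
Imag: -6 + 15.4 = 9.4

-6.6000 + 9.4000i


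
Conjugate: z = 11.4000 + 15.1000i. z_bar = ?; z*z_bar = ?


z_bar = 11.4000 - 15.1000i
z*z_bar = 11.4^2 + 15.1^2 = 129.96 + 228.01 = 357.97

z_bar = 11.4000 - 15.1000i, z*z_bar = 357.97


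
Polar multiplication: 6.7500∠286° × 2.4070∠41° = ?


r = 6.7500 * 2.4070 = 16.2473
theta = 286° + 41° = 327° = 327° (mod 360)

16.2473 cis(327°)


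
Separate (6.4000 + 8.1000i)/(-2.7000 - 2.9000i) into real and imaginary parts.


Multiply by conjugate: (6.4000 + 8.1000i)(-2.7000 + 2.9000i) / ((-2.7)^2 + (-2.9)^2)
Numerator real = 6.4*(-2.7) + 8.1*(-2.9) = -40.77
Numerator imag = 8.1*(-2.7) - 6.4*(-2.9) = -3.31
Denominator = 15.7
Re(z) = -40.77/15.7 = -2.5968
Im(z) = -3.31/15.7 = -0.2108

Re(z) = -2.5968, Im(z) = -0.2108


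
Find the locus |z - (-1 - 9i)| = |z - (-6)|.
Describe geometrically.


Equal distances means the locus is the perpendicular bisector of z1 and z2.
Midpoint = ((-1+(-6))/2, (-9+0)/2) = (-3.5000, -4.5000)

Perpendicular bisector through (-3.5000, -4.5000)


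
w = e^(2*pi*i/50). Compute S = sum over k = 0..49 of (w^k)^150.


The roots are w_k = w^k with w = e^(2*pi*i/50), and (w^k)^150 = (w^150)^k.
So S = 1 + u + u^2 + ... + u^(49) with u = w^150.
150 = 3*50 + 0, so 150 is a multiple of 50 and u = (w^50)^3 = 1.
Every one of the 50 terms equals 1: S = 50

S = 50


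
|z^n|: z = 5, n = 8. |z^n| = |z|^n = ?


|z| = sqrt(25+0) = sqrt(25) = 5
|z^8| = |z|^8 = 5^8 = 390625

|z^8| = 390625


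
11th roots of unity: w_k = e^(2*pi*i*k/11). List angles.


The 11th roots of unity are cis(360k/11°) for k=0..10
Angle step = 360/11 = 32.7273°
Primitive root: cis(32.7273°)
Primitive root = 0.8413 + 0.5406i

11 roots at angles: 0°, 32.7273°, 65.4545°, 98.1818°, 130.9091°, 163.6364°, 196.3636°, 229.0909°, 261.8182°, 294.5455°, 327.2727°


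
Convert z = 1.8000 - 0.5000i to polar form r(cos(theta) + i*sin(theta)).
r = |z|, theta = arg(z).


r = sqrt(3.24+0.25) = sqrt(3.49) = 1.8682
theta = atan2(-0.5, 1.8) = -15.5241 degrees

r = 1.8682, theta = -15.5241 degrees


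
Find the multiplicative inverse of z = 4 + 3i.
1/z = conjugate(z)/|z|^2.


|z|^2 = 16+9 = 25
1/z = (4 - 3i)/25

1/z = 0.1600 - 0.1200i


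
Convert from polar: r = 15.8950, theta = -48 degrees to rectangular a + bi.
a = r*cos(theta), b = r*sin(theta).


a = 15.8950*cos(-48°) = 15.8950*0.66913 = 10.6358
b = 15.8950*sin(-48°) = 15.8950*(-0.743145) = -11.8123

10.6358 - 11.8123i


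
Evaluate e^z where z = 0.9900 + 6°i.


e^0.9900 = 2.6912
cos(6°) = 0.99452
sin(6°) = 0.10453
Real = 2.6912*0.99452 = 2.6765
Imag = 2.6912*0.10453 = 0.2813

2.6765 + 0.2813i


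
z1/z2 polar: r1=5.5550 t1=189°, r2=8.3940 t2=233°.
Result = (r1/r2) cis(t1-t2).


r = 5.5550 / 8.3940 = 0.6618
theta = 189° - 233° = -44° = 316° (mod 360)

0.6618 cis(316°)


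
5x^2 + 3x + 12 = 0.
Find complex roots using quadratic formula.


disc = 3^2 - 4*5*12 = 9 - 240 = -231
sqrt(|disc|) = sqrt(231) = 15.1987
Real part = -3/(2*5) = -0.3000
Imag part = 15.1987/(2*5) = 1.5199

-0.3000 ± 1.5199i


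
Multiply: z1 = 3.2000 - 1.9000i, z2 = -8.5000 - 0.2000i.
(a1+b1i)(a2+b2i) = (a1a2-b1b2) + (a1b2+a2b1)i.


Real = 3.2*(-8.5) - (-1.9)*(-0.2) = -27.2 - 0.38 = -27.58
Imag = 3.2*(-0.2) - (8.5)*(-1.9) = -0.64 + 16.15 = 15.51

-27.5800 + 15.5100i


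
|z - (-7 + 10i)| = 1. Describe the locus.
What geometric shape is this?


|z - z0| = r is a circle with center z0 and radius r.
Center = (-7, 10), radius = 1

Circle with center (-7, 10) and radius 1


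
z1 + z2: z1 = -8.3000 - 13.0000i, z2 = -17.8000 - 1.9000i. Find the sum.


Real: -8.3 - 17.8 = -26.1
Imag: -13 - 1.9 = -14.9

-26.1000 - 14.9000i


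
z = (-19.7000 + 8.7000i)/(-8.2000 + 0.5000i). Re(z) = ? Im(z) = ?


Multiply by conjugate: (-19.7000 + 8.7000i)(-8.2000 - 0.5000i) / ((-8.2)^2 + 0.5^2)
Numerator real = -19.7*(-8.2) + 8.7*0.5 = 165.89
Numerator imag = 8.7*(-8.2) - (-19.7)*0.5 = -61.49
Denominator = 67.49
Re(z) = 165.89/67.49 = 2.4580
Im(z) = -61.49/67.49 = -0.9111

Re(z) = 2.4580, Im(z) = -0.9111


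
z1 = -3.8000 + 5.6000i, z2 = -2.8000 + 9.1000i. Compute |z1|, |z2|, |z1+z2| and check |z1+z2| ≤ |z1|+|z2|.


|z1| = sqrt((-3.8)^2 + 5.6^2) = sqrt(45.8) = 6.7676
|z2| = sqrt((-2.8)^2 + 9.1^2) = sqrt(90.65) = 9.5210
z1+z2 = -6.6000 + 14.7000i
|z1+z2| = sqrt(259.65) = 16.1137
|z1|+|z2| = 6.7676 + 9.5210 = 16.2886

|z1+z2| = 16.1137 ≤ |z1|+|z2| = 16.2886 (verified)


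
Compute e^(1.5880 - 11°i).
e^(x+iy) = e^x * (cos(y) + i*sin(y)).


e^1.5880 = 4.8940
cos(-11°) = 0.9816
sin(-11°) = -0.1908
Real = 4.8940*0.9816 = 4.8040
Imag = 4.8940*(-0.1908) = -0.9338

4.8040 - 0.9338i


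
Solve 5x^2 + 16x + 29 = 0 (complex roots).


disc = 16^2 - 4*5*29 = 256 - 580 = -324
sqrt(|disc|) = sqrt(324) = 18.0000
Real part = -16/(2*5) = -1.6000
Imag part = 18.0000/(2*5) = 1.8000

-1.6000 ± 1.8000i


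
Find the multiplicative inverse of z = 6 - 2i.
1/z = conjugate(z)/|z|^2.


|z|^2 = 36+4 = 40
1/z = (6 + 2i)/40

1/z = 0.1500 + 0.0500i


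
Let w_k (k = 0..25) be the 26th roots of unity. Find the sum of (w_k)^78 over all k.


The roots are w_k = w^k with w = e^(2*pi*i/26), and (w^k)^78 = (w^78)^k.
So S = 1 + u + u^2 + ... + u^(25) with u = w^78.
78 = 3*26 + 0, so 78 is a multiple of 26 and u = (w^26)^3 = 1.
Every one of the 26 terms equals 1: S = 26

S = 26


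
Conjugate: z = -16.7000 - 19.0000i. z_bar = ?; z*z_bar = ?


z_bar = -16.7000 + 19.0000i
z*z_bar = (-16.7)^2 + (-19)^2 = 278.89 + 361 = 639.89

z_bar = -16.7000 + 19.0000i, z*z_bar = 639.89


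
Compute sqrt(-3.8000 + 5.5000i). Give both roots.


|z| = sqrt(14.44+30.25) = 6.6851
sqrt((|z|+a)/2) = sqrt((6.6851+(-3.8))/2) = sqrt(1.4425) = 1.2011
sqrt((|z|-a)/2) = sqrt((6.6851-(-3.8))/2) = sqrt(5.2425) = 2.2897

±(1.2011 + 2.2897i) i.e. 1.2011 + 2.2897i and -1.2011 - 2.2897i


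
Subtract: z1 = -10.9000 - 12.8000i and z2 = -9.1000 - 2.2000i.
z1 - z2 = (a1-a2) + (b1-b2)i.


Real: -10.9 + 9.1 = -1.8
Imag: -12.8 + 2.2 = -10.6

-1.8000 - 10.6000i


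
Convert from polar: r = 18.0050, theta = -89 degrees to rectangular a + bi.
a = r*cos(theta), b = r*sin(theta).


a = 18.0050*cos(-89°) = 18.0050*0.01745 = 0.3142
b = 18.0050*sin(-89°) = 18.0050*(-0.99985) = -18.0023

0.3142 - 18.0023i


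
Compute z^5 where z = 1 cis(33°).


r^5 = 1^5 = 1
n*theta = 5*33° = 165° = 165° (mod 360)
a = 1*cos(165°) = -0.9659
b = 1*sin(165°) = 0.2588

1 cis(165°) = -0.9659 + 0.2588i


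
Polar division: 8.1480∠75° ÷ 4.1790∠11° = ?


r = 8.1480 / 4.1790 = 1.9497
theta = 75° - 11° = 64° = 64° (mod 360)

1.9497 cis(64°)


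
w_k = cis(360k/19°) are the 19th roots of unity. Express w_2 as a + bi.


Angle = 360*2/19 = 37.8947°
a = cos(37.8947°) = 0.7891
b = sin(37.8947°) = 0.6142

0.7891 + 0.6142i


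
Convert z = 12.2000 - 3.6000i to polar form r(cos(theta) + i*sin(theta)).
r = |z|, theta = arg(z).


r = sqrt(148.84+12.96) = sqrt(161.8) = 12.7201
theta = atan2(-3.6, 12.2) = -16.4404 degrees

r = 12.7201, theta = -16.4404 degrees


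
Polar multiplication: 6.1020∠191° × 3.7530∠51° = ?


r = 6.1020 * 3.7530 = 22.9008
theta = 191° + 51° = 242° = 242° (mod 360)

22.9008 cis(242°)


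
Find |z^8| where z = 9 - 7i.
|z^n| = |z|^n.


|z| = sqrt(81+49) = sqrt(130) = 11.4018
|z^8| = |z|^8 = (sqrt(130))^8 = 130^4 = 285610000

|z^8| = 285610000


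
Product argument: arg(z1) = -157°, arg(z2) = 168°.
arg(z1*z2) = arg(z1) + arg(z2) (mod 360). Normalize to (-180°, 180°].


arg(z1*z2) = -157° + 168° = 11°
Normalized to (-180°, 180°]: 11°

11°


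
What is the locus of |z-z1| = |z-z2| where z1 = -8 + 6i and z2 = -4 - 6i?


Equal distances means the locus is the perpendicular bisector of z1 and z2.
Midpoint = ((-8+(-4))/2, (6+(-6))/2) = (-6.0000, 0)

Perpendicular bisector through (-6.0000, 0)


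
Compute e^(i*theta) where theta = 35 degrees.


cos(35°) = 0.8192
sin(35°) = 0.5736

e^(i*35°) = 0.8192 + 0.5736i


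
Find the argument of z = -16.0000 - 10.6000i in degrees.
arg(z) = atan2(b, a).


Re = -16, Im = -10.6
arg = atan2(-10.6, -16) = -146.4755 degrees

arg(z) = -146.4755 degrees


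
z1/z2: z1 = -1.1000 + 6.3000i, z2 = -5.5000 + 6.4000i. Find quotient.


Conjugate of z2 = -5.5000 - 6.4000i
Numerator: (-1.1000 + 6.3000i)(-5.5000 - 6.4000i) = 46.3700 - 27.6100i
Denominator: (-5.5)^2 + 6.4^2 = 71.21
Result = (46.3700 - 27.6100i)/71.21

0.6512 - 0.3877i


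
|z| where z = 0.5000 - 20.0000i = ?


|z| = sqrt(0.5^2 + (-20)^2) = sqrt(0.25 + 400) = sqrt(400.25) = 20.0062

|z| = 20.0062


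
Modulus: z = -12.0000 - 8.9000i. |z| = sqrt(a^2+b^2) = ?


|z| = sqrt((-12)^2 + (-8.9)^2) = sqrt(144 + 79.21) = sqrt(223.21) = 14.9402

|z| = 14.9402


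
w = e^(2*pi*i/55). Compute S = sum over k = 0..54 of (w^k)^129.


The roots are w_k = w^k with w = e^(2*pi*i/55), and (w^k)^129 = (w^129)^k.
So S = 1 + u + u^2 + ... + u^(54) with u = w^129.
129 = 2*55 + 19, so 129 is not a multiple of 55: u = (w^55)^2 * w^19 = w^19 ≠ 1 (w is a primitive 55th root), while u^55 = (w^55)^129 = 1.
Geometric series: S = (1 - u^55)/(1 - u) = (1 - 1)/(1 - u) = 0

S = 0


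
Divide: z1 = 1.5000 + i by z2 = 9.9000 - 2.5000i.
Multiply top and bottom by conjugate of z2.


Conjugate of z2 = 9.9000 + 2.5000i
Numerator: (1.5000 + i)(9.9000 + 2.5000i) = 12.3500 + 13.6500i
Denominator: 9.9^2 + (-2.5)^2 = 104.26
Result = (12.3500 + 13.6500i)/104.26

0.1185 + 0.1309i


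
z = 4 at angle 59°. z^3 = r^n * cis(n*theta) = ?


r^3 = 4^3 = 64
n*theta = 3*59° = 177° = 177° (mod 360)
a = 64*cos(177°) = -63.9123
b = 64*sin(177°) = 3.3495

64 cis(177°) = -63.9123 + 3.3495i


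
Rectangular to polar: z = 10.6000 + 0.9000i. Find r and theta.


r = sqrt(112.36+0.81) = sqrt(113.17) = 10.6381
theta = atan2(0.9, 10.6) = 4.8531 degrees

r = 10.6381, theta = 4.8531 degrees


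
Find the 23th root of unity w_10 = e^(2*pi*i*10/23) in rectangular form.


Angle = 360*10/23 = 156.5217°
a = cos(156.5217°) = -0.9172
b = sin(156.5217°) = 0.3984

-0.9172 + 0.3984i


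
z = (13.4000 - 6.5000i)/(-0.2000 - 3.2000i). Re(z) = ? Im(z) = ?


Multiply by conjugate: (13.4000 - 6.5000i)(-0.2000 + 3.2000i) / ((-0.2)^2 + (-3.2)^2)
Numerator real = 13.4*(-0.2) - (6.5)*(-3.2) = 18.12
Numerator imag = -6.5*(-0.2) - 13.4*(-3.2) = 44.18
Denominator = 10.28
Re(z) = 18.12/10.28 = 1.7626
Im(z) = 44.18/10.28 = 4.2977

Re(z) = 1.7626, Im(z) = 4.2977


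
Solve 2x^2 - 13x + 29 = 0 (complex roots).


disc = (-13)^2 - 4*2*29 = 169 - 232 = -63
sqrt(|disc|) = sqrt(63) = 7.9373
Real part = 13/(2*2) = 3.2500
Imag part = 7.9373/(2*2) = 1.9843

3.2500 ± 1.9843i


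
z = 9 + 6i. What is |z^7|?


|z| = sqrt(81+36) = sqrt(117) = 10.8167
|z^7| = |z|^7 = (sqrt(117))^7 = 117^3 * sqrt(117) = 1601613*sqrt(117)

|z^7| = 1601613*sqrt(117) ≈ 17324093.3848


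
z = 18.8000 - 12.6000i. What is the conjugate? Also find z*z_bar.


z_bar = 18.8000 + 12.6000i
z*z_bar = 18.8^2 + (-12.6)^2 = 353.44 + 158.76 = 512.2

z_bar = 18.8000 + 12.6000i, z*z_bar = 512.2


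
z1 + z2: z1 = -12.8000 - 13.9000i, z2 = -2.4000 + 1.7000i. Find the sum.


Real: -12.8 - 2.4 = -15.2
Imag: -13.9 + 1.7 = -12.2

-15.2000 - 12.2000i


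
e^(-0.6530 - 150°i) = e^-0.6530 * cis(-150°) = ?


e^-0.6530 = 0.52048
cos(-150°) = -0.86603
sin(-150°) = -0.5
Real = 0.52048*(-0.86603) = -0.4508
Imag = 0.52048*(-0.5) = -0.2602

-0.4508 - 0.2602i


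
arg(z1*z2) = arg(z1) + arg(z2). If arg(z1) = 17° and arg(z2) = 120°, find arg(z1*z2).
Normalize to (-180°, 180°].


arg(z1*z2) = 17° + 120° = 137°
Normalized to (-180°, 180°]: 137°

137°


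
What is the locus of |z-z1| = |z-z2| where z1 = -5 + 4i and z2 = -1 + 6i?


Equal distances means the locus is the perpendicular bisector of z1 and z2.
Midpoint = ((-5+(-1))/2, (4+6)/2) = (-3.0000, 5.0000)

Perpendicular bisector through (-3.0000, 5.0000)


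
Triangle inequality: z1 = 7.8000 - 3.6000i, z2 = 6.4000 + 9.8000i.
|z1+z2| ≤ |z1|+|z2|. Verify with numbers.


|z1| = sqrt(7.8^2 + (-3.6)^2) = sqrt(73.8) = 8.5907
|z2| = sqrt(6.4^2 + 9.8^2) = sqrt(137) = 11.7047
z1+z2 = 14.2000 + 6.2000i
|z1+z2| = sqrt(240.08) = 15.4945
|z1|+|z2| = 8.5907 + 11.7047 = 20.2954

|z1+z2| = 15.4945 ≤ |z1|+|z2| = 20.2954 (verified)


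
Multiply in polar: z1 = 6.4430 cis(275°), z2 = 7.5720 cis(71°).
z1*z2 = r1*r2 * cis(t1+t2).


r = 6.4430 * 7.5720 = 48.7864
theta = 275° + 71° = 346° = 346° (mod 360)

48.7864 cis(346°)


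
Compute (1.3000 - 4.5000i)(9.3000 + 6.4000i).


Real = 1.3*9.3 - (-4.5)*6.4 = 12.09 - (-28.8) = 40.89
Imag = 1.3*6.4 + 9.3*(-4.5) = 8.32 - (41.85) = -33.53

40.8900 - 33.5300i


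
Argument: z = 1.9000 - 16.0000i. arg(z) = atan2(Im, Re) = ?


Re = 1.9, Im = -16
arg = atan2(-16, 1.9) = -83.2278 degrees

arg(z) = -83.2278 degrees


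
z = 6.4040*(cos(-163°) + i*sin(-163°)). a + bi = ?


a = 6.4040*cos(-163°) = 6.4040*(-0.956305) = -6.1242
b = 6.4040*sin(-163°) = 6.4040*(-0.29237) = -1.8723

-6.1242 - 1.8723i


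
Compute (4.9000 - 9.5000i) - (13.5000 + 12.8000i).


Real: 4.9 - 13.5 = -8.6
Imag: -9.5 - 12.8 = -22.3

-8.6000 - 22.3000i


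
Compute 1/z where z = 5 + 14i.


|z|^2 = 25+196 = 221
1/z = (5 - 14i)/221

1/z = 0.0226 - 0.0633i


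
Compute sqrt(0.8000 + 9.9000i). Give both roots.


|z| = sqrt(0.64+98.01) = 9.9323
sqrt((|z|+a)/2) = sqrt((9.9323+0.8)/2) = sqrt(5.3661) = 2.3165
sqrt((|z|-a)/2) = sqrt((9.9323-0.8)/2) = sqrt(4.5661) = 2.1369

±(2.3165 + 2.1369i) i.e. 2.3165 + 2.1369i and -2.3165 - 2.1369i


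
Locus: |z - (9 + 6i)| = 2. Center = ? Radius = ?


|z - z0| = r is a circle with center z0 and radius r.
Center = (9, 6), radius = 2

Circle with center (9, 6) and radius 2


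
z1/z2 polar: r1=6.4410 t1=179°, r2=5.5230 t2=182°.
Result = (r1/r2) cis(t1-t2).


r = 6.4410 / 5.5230 = 1.1662
theta = 179° - 182° = -3° = 357° (mod 360)

1.1662 cis(357°)


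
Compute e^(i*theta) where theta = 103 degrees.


cos(103°) = -0.2250
sin(103°) = 0.9744

e^(i*103°) = -0.2250 + 0.9744i


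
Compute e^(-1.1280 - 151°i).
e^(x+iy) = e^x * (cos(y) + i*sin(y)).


e^-1.1280 = 0.3237
cos(-151°) = -0.8746
sin(-151°) = -0.4848
Real = 0.3237*(-0.8746) = -0.2831
Imag = 0.3237*(-0.4848) = -0.1569

-0.2831 - 0.1569i


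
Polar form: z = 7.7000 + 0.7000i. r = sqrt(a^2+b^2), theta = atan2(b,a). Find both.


r = sqrt(59.29+0.49) = sqrt(59.78) = 7.7318
theta = atan2(0.7, 7.7) = 5.1944 degrees

r = 7.7318, theta = 5.1944 degrees


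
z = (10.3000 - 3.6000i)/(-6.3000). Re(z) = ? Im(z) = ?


Multiply by conjugate: (10.3000 - 3.6000i)(-6.3000) / ((-6.3)^2 + 0^2)
Numerator real = 10.3*(-6.3) - (3.6)*0 = -64.89
Numerator imag = -3.6*(-6.3) - 10.3*0 = 22.68
Denominator = 39.69
Re(z) = -64.89/39.69 = -1.6349
Im(z) = 22.68/39.69 = 0.5714

Re(z) = -1.6349, Im(z) = 0.5714


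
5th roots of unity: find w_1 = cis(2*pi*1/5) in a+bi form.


Angle = 360*1/5 = 72°
a = cos(72°) = 0.3090
b = sin(72°) = 0.9511

0.3090 + 0.9511i


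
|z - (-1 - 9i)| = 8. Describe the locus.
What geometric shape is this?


|z - z0| = r is a circle with center z0 and radius r.
Center = (-1, -9), radius = 8

Circle with center (-1, -9) and radius 8


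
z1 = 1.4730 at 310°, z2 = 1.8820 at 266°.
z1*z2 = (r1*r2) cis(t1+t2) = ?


r = 1.4730 * 1.8820 = 2.7722
theta = 310° + 266° = 576° = 216° (mod 360)

2.7722 cis(216°)


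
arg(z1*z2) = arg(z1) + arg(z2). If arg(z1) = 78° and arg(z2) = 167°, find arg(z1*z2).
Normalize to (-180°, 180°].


arg(z1*z2) = 78° + 167° = 245°
Normalized to (-180°, 180°]: -115°

-115°


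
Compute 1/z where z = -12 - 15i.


|z|^2 = 144+225 = 369
1/z = (-12 + 15i)/369

1/z = -0.0325 + 0.0407i


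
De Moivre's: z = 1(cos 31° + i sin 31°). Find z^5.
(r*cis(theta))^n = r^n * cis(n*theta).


r^5 = 1^5 = 1
n*theta = 5*31° = 155° = 155° (mod 360)
a = 1*cos(155°) = -0.9063
b = 1*sin(155°) = 0.4226

1 cis(155°) = -0.9063 + 0.4226i


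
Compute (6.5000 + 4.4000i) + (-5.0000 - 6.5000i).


Real: 6.5 - 5 = 1.5
Imag: 4.4 - 6.5 = -2.1

1.5000 - 2.1000i


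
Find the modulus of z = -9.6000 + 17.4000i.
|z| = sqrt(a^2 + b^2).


|z| = sqrt((-9.6)^2 + 17.4^2) = sqrt(92.16 + 302.76) = sqrt(394.92) = 19.8726

|z| = 19.8726


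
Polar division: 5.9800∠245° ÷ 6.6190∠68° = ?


r = 5.9800 / 6.6190 = 0.9035
theta = 245° - 68° = 177° = 177° (mod 360)

0.9035 cis(177°)


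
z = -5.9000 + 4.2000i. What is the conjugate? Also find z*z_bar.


z_bar = -5.9000 - 4.2000i
z*z_bar = (-5.9)^2 + 4.2^2 = 34.81 + 17.64 = 52.45

z_bar = -5.9000 - 4.2000i, z*z_bar = 52.45


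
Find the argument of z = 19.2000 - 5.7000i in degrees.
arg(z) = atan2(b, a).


Re = 19.2, Im = -5.7
arg = atan2(-5.7, 19.2) = -16.5348 degrees

arg(z) = -16.5348 degrees


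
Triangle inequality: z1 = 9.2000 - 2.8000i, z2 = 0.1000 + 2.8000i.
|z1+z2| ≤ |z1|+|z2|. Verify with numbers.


|z1| = sqrt(9.2^2 + (-2.8)^2) = sqrt(92.48) = 9.6167
|z2| = sqrt(0.1^2 + 2.8^2) = sqrt(7.85) = 2.8018
z1+z2 = 9.3000
|z1+z2| = sqrt(86.49) = 9.3000
|z1|+|z2| = 9.6167 + 2.8018 = 12.4185

|z1+z2| = 9.3000 ≤ |z1|+|z2| = 12.4185 (verified)


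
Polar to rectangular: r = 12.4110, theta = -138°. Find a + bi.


a = 12.4110*cos(-138°) = 12.4110*(-0.743145) = -9.2232
b = 12.4110*sin(-138°) = 12.4110*(-0.66913) = -8.3046

-9.2232 - 8.3046i


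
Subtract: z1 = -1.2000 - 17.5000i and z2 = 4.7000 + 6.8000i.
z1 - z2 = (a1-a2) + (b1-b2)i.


Real: -1.2 - 4.7 = -5.9
Imag: -17.5 - 6.8 = -24.3

-5.9000 - 24.3000i


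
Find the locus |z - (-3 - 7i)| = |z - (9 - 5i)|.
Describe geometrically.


Equal distances means the locus is the perpendicular bisector of z1 and z2.
Midpoint = ((-3+9)/2, (-7+(-5))/2) = (3.0000, -6.0000)

Perpendicular bisector through (3.0000, -6.0000)


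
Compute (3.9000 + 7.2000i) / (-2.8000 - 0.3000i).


Conjugate of z2 = -2.8000 + 0.3000i
Numerator: (3.9000 + 7.2000i)(-2.8000 + 0.3000i) = -13.0800 - 18.9900i
Denominator: (-2.8)^2 + (-0.3)^2 = 7.93
Result = (-13.0800 - 18.9900i)/7.93

-1.6494 - 2.3947i


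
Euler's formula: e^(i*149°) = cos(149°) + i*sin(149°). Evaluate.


cos(149°) = -0.8572
sin(149°) = 0.5150

e^(i*149°) = -0.8572 + 0.5150i


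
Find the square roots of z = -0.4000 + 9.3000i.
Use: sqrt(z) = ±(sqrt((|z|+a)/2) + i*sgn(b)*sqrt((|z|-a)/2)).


|z| = sqrt(0.16+86.49) = 9.3086
sqrt((|z|+a)/2) = sqrt((9.3086+(-0.4))/2) = sqrt(4.4543) = 2.1105
sqrt((|z|-a)/2) = sqrt((9.3086-(-0.4))/2) = sqrt(4.8543) = 2.2032

±(2.1105 + 2.2032i) i.e. 2.1105 + 2.2032i and -2.1105 - 2.2032i


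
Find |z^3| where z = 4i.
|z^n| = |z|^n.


|z| = sqrt(0+16) = sqrt(16) = 4
|z^3| = |z|^3 = 4^3 = 64

|z^3| = 64


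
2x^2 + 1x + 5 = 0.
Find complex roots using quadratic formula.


disc = 1^2 - 4*2*5 = 1 - 40 = -39
sqrt(|disc|) = sqrt(39) = 6.2450
Real part = -1/(2*2) = -0.2500
Imag part = 6.2450/(2*2) = 1.5612

-0.2500 ± 1.5612i


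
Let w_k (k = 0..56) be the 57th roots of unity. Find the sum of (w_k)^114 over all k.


The roots are w_k = w^k with w = e^(2*pi*i/57), and (w^k)^114 = (w^114)^k.
So S = 1 + u + u^2 + ... + u^(56) with u = w^114.
114 = 2*57 + 0, so 114 is a multiple of 57 and u = (w^57)^2 = 1.
Every one of the 57 terms equals 1: S = 57

S = 57


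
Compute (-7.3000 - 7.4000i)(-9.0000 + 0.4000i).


Real = -7.3*(-9) - (-7.4)*0.4 = 65.7 - (-2.96) = 68.66
Imag = -7.3*0.4 - (9)*(-7.4) = -2.92 + 66.6 = 63.68

68.6600 + 63.6800i


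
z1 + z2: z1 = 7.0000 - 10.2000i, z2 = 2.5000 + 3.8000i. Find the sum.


Real: 7 + 2.5 = 9.5
Imag: -10.2 + 3.8 = -6.4

9.5000 - 6.4000i


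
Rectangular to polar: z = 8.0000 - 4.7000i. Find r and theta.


r = sqrt(64+22.09) = sqrt(86.09) = 9.2785
theta = atan2(-4.7, 8) = -30.4342 degrees

r = 9.2785, theta = -30.4342 degrees


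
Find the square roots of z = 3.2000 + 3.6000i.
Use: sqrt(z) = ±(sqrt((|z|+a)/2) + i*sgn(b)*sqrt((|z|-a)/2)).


|z| = sqrt(10.24+12.96) = 4.8166
sqrt((|z|+a)/2) = sqrt((4.8166+3.2)/2) = sqrt(4.0083) = 2.0021
sqrt((|z|-a)/2) = sqrt((4.8166-3.2)/2) = sqrt(0.8083) = 0.8991

±(2.0021 + 0.8991i) i.e. 2.0021 + 0.8991i and -2.0021 - 0.8991i


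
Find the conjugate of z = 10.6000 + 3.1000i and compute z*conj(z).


z_bar = 10.6000 - 3.1000i
z*z_bar = 10.6^2 + 3.1^2 = 112.36 + 9.61 = 121.97

z_bar = 10.6000 - 3.1000i, z*z_bar = 121.97


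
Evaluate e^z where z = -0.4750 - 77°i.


e^-0.4750 = 0.621885
cos(-77°) = 0.225
sin(-77°) = -0.97437
Real = 0.621885*0.225 = 0.1399
Imag = 0.621885*(-0.97437) = -0.6059

0.1399 - 0.6059i


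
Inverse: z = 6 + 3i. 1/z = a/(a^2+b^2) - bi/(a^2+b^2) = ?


|z|^2 = 36+9 = 45
1/z = (6 - 3i)/45

1/z = 0.1333 - 0.0667i


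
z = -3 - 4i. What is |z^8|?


|z| = sqrt(9+16) = sqrt(25) = 5
|z^8| = |z|^8 = 5^8 = 390625

|z^8| = 390625


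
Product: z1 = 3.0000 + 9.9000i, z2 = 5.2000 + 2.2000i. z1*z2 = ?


Real = 3*5.2 - 9.9*2.2 = 15.6 - 21.78 = -6.18
Imag = 3*2.2 + 5.2*9.9 = 6.6 + 51.48 = 58.08

-6.1800 + 58.0800i


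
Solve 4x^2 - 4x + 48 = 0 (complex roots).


disc = (-4)^2 - 4*4*48 = 16 - 768 = -752
sqrt(|disc|) = sqrt(752) = 27.4226
Real part = 4/(2*4) = 0.5000
Imag part = 27.4226/(2*4) = 3.4278

0.5000 ± 3.4278i


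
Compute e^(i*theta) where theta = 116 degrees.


cos(116°) = -0.4384
sin(116°) = 0.8988

e^(i*116°) = -0.4384 + 0.8988i


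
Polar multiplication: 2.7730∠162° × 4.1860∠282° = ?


r = 2.7730 * 4.1860 = 11.6078
theta = 162° + 282° = 444° = 84° (mod 360)

11.6078 cis(84°)


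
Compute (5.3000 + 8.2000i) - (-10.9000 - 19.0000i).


Real: 5.3 + 10.9 = 16.2
Imag: 8.2 + 19 = 27.2

16.2000 + 27.2000i


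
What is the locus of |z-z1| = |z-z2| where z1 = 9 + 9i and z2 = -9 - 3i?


Equal distances means the locus is the perpendicular bisector of z1 and z2.
Midpoint = ((9+(-9))/2, (9+(-3))/2) = (0, 3.0000)

Perpendicular bisector through (0, 3.0000)


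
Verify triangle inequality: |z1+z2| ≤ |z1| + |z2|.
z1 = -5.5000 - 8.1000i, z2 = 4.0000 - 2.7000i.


|z1| = sqrt((-5.5)^2 + (-8.1)^2) = sqrt(95.86) = 9.7908
|z2| = sqrt(4^2 + (-2.7)^2) = sqrt(23.29) = 4.8260
z1+z2 = -1.5000 - 10.8000i
|z1+z2| = sqrt(118.89) = 10.9037
|z1|+|z2| = 9.7908 + 4.8260 = 14.6168

|z1+z2| = 10.9037 ≤ |z1|+|z2| = 14.6168 (verified)
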